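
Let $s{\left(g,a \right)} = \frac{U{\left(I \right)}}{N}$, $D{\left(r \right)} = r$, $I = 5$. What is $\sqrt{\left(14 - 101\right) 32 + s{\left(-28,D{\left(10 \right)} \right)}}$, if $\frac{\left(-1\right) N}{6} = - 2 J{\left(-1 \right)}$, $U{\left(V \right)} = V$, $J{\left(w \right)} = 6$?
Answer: $\frac{i \sqrt{400886}}{12} \approx 52.763 i$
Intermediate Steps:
$N = 72$ ($N = - 6 \left(\left(-2\right) 6\right) = \left(-6\right) \left(-12\right) = 72$)
$s{\left(g,a \right)} = \frac{5}{72}$
$\sqrt{\left(14 - 101\right) 32 + s{\left(-28,D{\left(10 \right)} \right)}} = \sqrt{\left(14 - 101\right) 32 + \frac{5}{72}} = \sqrt{\left(-87\right) 32 + \frac{5}{72}} = \sqrt{-2784 + \frac{5}{72}} = \sqrt{- \frac{200443}{72}} = \frac{i \sqrt{400886}}{12}$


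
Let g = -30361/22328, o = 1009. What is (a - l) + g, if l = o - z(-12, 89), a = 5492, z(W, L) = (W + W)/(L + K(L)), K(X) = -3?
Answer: 4302572773/960104 ≈ 4481.4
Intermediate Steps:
z(W, L) = 2*W/(-3 + L) (z(W, L) = (W + W)/(L - 3) = (2*W)/(-3 + L) = 2*W/(-3 + L))
l = 43399/43 (l = 1009 - 2*(-12)/(-3 + 89) = 1009 - 2*(-12)/86 = 1009 - 1*(-12/43) = 1009 + 12/43 = 43399/43 ≈ 1009.3)
g = -30361/22328 (g = -30361*1/22328 = -30361/22328 ≈ -1.3598)
(a - l) + g = (5492 - 1*43399/43) - 30361/22328 = (5492 - 43399/43) - 30361/22328 = 192757/43 - 30361/22328 = 4302572773/960104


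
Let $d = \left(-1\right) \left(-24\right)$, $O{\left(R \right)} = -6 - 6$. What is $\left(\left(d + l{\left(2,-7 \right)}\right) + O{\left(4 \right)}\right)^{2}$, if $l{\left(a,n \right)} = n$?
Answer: $25$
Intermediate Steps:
$O{\left(R \right)} = -12$
$d = 24$
$\left(\left(d + l{\left(2,-7 \right)}\right) + O{\left(4 \right)}\right)^{2} = \left(\left(24 - 7\right) - 12\right)^{2} = \left(17 - 12\right)^{2} = 5^{2} = 25$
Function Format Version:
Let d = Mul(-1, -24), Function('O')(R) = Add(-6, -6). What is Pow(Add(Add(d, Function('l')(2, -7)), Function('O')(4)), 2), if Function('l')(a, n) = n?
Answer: 25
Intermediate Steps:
Function('O')(R) = -12
d = 24
Pow(Add(Add(d, Function('l')(2, -7)), Function('O')(4)), 2) = Pow(Add(Add(24, -7), -12), 2) = Pow(Add(17, -12), 2) = Pow(5, 2) = 25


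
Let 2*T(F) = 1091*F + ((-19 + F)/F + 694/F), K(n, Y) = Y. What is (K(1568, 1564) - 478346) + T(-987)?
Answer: -667995245/658 ≈ -1.0152e+6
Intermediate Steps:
T(F) = 347/F + 1091*F/2 + (-19 + F)/(2*F) (T(F) = (1091*F + ((-19 + F)/F + 694/F))/2 = (1091*F + (694/F + (-19 + F)/F))/2 = (694/F + 1091*F + (-19 + F)/F)/2 = 347/F + 1091*F/2 + (-19 + F)/(2*F))
(K(1568, 1564) - 478346) + T(-987) = (1564 - 478346) + (1/2)*(675 - 987*(1 + 1091*(-987)))/(-987) = -476782 + (1/2)*(-1/987)*(675 - 987*(1 - 1076817)) = -476782 + (1/2)*(-1/987)*(675 - 987*(-1076816)) = -476782 + (1/2)*(-1/987)*(675 + 1062817392) = -476782 + (1/2)*(-1/987)*1062818067 = -476782 - 354272689/658 = -667995245/658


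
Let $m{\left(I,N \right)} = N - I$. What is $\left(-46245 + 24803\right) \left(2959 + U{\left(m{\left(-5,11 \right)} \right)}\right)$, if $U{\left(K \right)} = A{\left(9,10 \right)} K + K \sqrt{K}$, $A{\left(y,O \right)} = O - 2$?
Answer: $-67563742$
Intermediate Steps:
$A{\left(y,O \right)} = -2 + O$
$U{\left(K \right)} = K^{\frac{3}{2}} + 8 K$ ($U{\left(K \right)} = \left(-2 + 10\right) K + K \sqrt{K} = 8 K + K^{\frac{3}{2}} = K^{\frac{3}{2}} + 8 K$)
$\left(-46245 + 24803\right) \left(2959 + U{\left(m{\left(-5,11 \right)} \right)}\right) = \left(-46245 + 24803\right) \left(2959 + \left(\left(11 - -5\right)^{\frac{3}{2}} + 8 \left(11 - -5\right)\right)\right) = - 21442 \left(2959 + \left(\left(11 + 5\right)^{\frac{3}{2}} + 8 \left(11 + 5\right)\right)\right) = - 21442 \left(2959 + \left(16^{\frac{3}{2}} + 8 \cdot 16\right)\right) = - 21442 \left(2959 + \left(64 + 128\right)\right) = - 21442 \left(2959 + 192\right) = \left(-21442\right) 3151 = -67563742$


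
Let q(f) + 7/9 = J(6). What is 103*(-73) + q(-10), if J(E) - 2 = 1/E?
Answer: -135317/18 ≈ -7517.6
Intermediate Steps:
J(E) = 2 + 1/E
q(f) = 25/18 (q(f) = -7/9 + (2 + 1/6) = -7/9 + 13/6 = 25/18)
103*(-73) + q(-10) = 103*(-73) + 25/18 = -7519 + 25/18 = -135317/18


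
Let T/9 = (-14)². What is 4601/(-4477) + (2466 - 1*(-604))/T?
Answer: 2814113/3948714 ≈ 0.71267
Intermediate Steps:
T = 1764 (T = 9*(-14)² = 9*196 = 1764)
4601/(-4477) + (2466 - 1*(-604))/T = 4601/(-4477) + (2466 - 1*(-604))/1764 = 4601*(-1/4477) + (2466 + 604)*(1/1764) = -4601/4477 + 3070*(1/1764) = -4601/4477 + 1535/882 = 2814113/3948714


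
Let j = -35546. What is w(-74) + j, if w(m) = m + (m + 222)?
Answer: -35472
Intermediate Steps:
w(m) = 222 + 2*m (w(m) = m + (222 + m) = 222 + 2*m)
w(-74) + j = (222 + 2*(-74)) - 35546 = (222 - 148) - 35546 = 74 - 35546 = -35472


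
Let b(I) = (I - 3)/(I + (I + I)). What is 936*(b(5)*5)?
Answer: 624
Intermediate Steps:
b(I) = (-3 + I)/(3*I) (b(I) = (-3 + I)/(I + 2*I) = (-3 + I)/((3*I)) = (-3 + I)*(1/(3*I)) = (-3 + I)/(3*I))
936*(b(5)*5) = 936*(((⅓)*(-3 + 5)/5)*5) = 936*(((⅓)*(⅕)*2)*5) = 936*((2/15)*5) = 936*(⅔) = 624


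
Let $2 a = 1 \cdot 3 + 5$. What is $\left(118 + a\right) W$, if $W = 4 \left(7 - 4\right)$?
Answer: $1464$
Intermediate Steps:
$a = 4$ ($a = \frac{1 \cdot 3 + 5}{2} = \frac{3 + 5}{2} = \frac{1}{2} \cdot 8 = 4$)
$W = 12$ ($W = 4 \cdot 3 = 12$)
$\left(118 + a\right) W = \left(118 + 4\right) 12 = 122 \cdot 12 = 1464$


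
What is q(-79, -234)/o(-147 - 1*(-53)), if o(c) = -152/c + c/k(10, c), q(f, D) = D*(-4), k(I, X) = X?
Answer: 14664/41 ≈ 357.66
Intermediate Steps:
q(f, D) = -4*D
o(c) = 1 - 152/c (o(c) = -152/c + c/c = -152/c + 1 = 1 - 152/c)
q(-79, -234)/o(-147 - 1*(-53)) = (-4*(-234))/(((-152 + (-147 - 1*(-53)))/(-147 - 1*(-53)))) = 936/(((-152 + (-147 + 53))/(-147 + 53))) = 936/(((-152 - 94)/(-94))) = 936/((-1/94*(-246))) = 936/(123/47) = 936*(47/123) = 14664/41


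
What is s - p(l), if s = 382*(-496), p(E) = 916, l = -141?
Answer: -190388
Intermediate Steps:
s = -189472
s - p(l) = -189472 - 1*916 = -189472 - 916 = -190388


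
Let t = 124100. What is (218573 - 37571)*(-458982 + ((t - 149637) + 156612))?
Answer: -59351822814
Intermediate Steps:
(218573 - 37571)*(-458982 + ((t - 149637) + 156612)) = (218573 - 37571)*(-458982 + ((124100 - 149637) + 156612)) = 181002*(-458982 + (-25537 + 156612)) = 181002*(-458982 + 131075) = 181002*(-327907) = -59351822814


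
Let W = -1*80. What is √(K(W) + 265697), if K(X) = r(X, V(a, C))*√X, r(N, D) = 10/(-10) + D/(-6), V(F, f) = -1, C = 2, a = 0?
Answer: √(2391273 - 30*I*√5)/3 ≈ 515.46 - 0.00723*I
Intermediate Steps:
r(N, D) = -1 - D/6 (r(N, D) = 10*(-⅒) + D*(-⅙) = -1 - D/6)
W = -80
K(X) = -5*√X/6 (K(X) = (-1 - ⅙*(-1))*√X = (-1 + ⅙)*√X = -5*√X/6)
√(K(W) + 265697) = √(-10*I*√5/3 + 265697) = √(265697 - 10*I*√5/3)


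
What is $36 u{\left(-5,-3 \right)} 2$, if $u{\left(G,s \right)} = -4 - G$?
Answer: $72$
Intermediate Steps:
$36 u{\left(-5,-3 \right)} 2 = 36 \left(-4 - -5\right) 2 = 36 \left(-4 + 5\right) 2 = 36 \cdot 1 \cdot 2 = 36 \cdot 2 = 72$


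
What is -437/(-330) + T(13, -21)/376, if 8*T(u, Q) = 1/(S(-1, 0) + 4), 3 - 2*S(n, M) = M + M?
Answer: 328639/248160 ≈ 1.3243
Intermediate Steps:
S(n, M) = 3/2 - M (S(n, M) = 3/2 - (M + M)/2 = 3/2 - M)
T(u, Q) = 1/44 (T(u, Q) = 1/(8*((3/2 - 1*0) + 4)) = 1/(8*((3/2 + 0) + 4)) = 1/(8*(3/2 + 4)) = 1/(8*(11/2)) = (1/8)*(2/11) = 1/44)
-437/(-330) + T(13, -21)/376 = -437/(-330) + (1/44)/376 = -437*(-1/330) + (1/44)*(1/376) = 437/330 + 1/16544 = 328639/248160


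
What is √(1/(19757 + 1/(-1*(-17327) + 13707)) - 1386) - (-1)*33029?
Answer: 33029 + 2*I*√130262897988422850395/613138739 ≈ 33029.0 + 37.229*I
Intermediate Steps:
√(1/(19757 + 1/(-1*(-17327) + 13707)) - 1386) - (-1)*33029 = √(1/(19757 + 1/(17327 + 13707)) - 1386) - 1*(-33029) = √(1/(19757 + 1/31034) - 1386) + 33029 = √(1/(613138739/31034) - 1386) + 33029 = √(31034/613138739 - 1386) + 33029 = √(-849810261220/613138739) + 33029 = 2*I*√130262897988422850395/613138739 + 33029 = 33029 + 2*I*√130262897988422850395/613138739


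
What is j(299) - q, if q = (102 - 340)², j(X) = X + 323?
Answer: -56022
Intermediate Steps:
j(X) = 323 + X
q = 56644 (q = (-238)² = 56644)
j(299) - q = (323 + 299) - 1*56644 = 622 - 56644 = -56022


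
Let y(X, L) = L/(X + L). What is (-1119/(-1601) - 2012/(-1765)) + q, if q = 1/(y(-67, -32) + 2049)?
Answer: 1054509930836/573299680495 ≈ 1.8394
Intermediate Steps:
y(X, L) = L/(L + X)
q = 99/202883 (q = 1/(-32/(-32 - 67) + 2049) = 1/(-32/(-99) + 2049) = 1/(-32*(-1/99) + 2049) = 1/(32/99 + 2049) = 1/(202883/99) = 99/202883 ≈ 0.00048797)
(-1119/(-1601) - 2012/(-1765)) + q = (-1119/(-1601) - 2012/(-1765)) + 99/202883 = (-1119*(-1/1601) - 2012*(-1/1765)) + 99/202883 = (1119/1601 + 2012/1765) + 99/202883 = 5196247/2825765 + 99/202883 = 1054509930836/573299680495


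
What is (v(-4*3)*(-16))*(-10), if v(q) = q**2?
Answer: 23040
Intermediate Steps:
(v(-4*3)*(-16))*(-10) = ((-4*3)**2*(-16))*(-10) = ((-12)**2*(-16))*(-10) = (144*(-16))*(-10) = -2304*(-10) = 23040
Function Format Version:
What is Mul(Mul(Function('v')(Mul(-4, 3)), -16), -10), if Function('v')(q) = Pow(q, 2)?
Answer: 23040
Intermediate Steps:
Mul(Mul(Function('v')(Mul(-4, 3)), -16), -10) = Mul(Mul(Pow(Mul(-4, 3), 2), -16), -10) = Mul(Mul(Pow(-12, 2), -16), -10) = Mul(Mul(144, -16), -10) = Mul(-2304, -10) = 23040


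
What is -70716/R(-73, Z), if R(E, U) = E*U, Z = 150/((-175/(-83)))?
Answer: 994/73 ≈ 13.616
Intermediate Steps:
Z = 498/7 (Z = 150/((-175*(-1/83))) = 150/(175/83) = 150*(83/175) = 498/7 ≈ 71.143)
-70716/R(-73, Z) = -70716/((-73*498/7)) = -70716/(-36354/7) = -70716*(-7/36354) = 994/73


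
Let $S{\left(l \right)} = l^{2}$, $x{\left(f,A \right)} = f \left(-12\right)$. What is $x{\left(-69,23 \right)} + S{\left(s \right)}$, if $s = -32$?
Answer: $1852$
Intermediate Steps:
$x{\left(f,A \right)} = - 12 f$
$x{\left(-69,23 \right)} + S{\left(s \right)} = \left(-12\right) \left(-69\right) + \left(-32\right)^{2} = 828 + 1024 = 1852$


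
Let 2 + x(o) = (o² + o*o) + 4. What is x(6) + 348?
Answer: 422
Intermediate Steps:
x(o) = 2 + 2*o² (x(o) = -2 + ((o² + o*o) + 4) = -2 + ((o² + o²) + 4) = -2 + (2*o² + 4) = -2 + (4 + 2*o²) = 2 + 2*o²)
x(6) + 348 = (2 + 2*6²) + 348 = (2 + 2*36) + 348 = (2 + 72) + 348 = 74 + 348 = 422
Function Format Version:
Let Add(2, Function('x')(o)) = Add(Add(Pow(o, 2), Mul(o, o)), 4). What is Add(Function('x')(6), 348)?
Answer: 422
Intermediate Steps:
Function('x')(o) = Add(2, Mul(2, Pow(o, 2))) (Function('x')(o) = Add(-2, Add(Add(Pow(o, 2), Mul(o, o)), 4)) = Add(-2, Add(Add(Pow(o, 2), Pow(o, 2)), 4)) = Add(-2, Add(Mul(2, Pow(o, 2)), 4)) = Add(-2, Add(4, Mul(2, Pow(o, 2)))) = Add(2, Mul(2, Pow(o, 2))))
Add(Function('x')(6), 348) = Add(Add(2, Mul(2, Pow(6, 2))), 348) = Add(Add(2, Mul(2, 36)), 348) = Add(Add(2, 72), 348) = Add(74, 348) = 422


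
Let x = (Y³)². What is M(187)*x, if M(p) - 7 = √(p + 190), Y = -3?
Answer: 5103 + 729*√377 ≈ 19258.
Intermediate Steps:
M(p) = 7 + √(190 + p) (M(p) = 7 + √(p + 190) = 7 + √(190 + p))
x = 729 (x = ((-3)³)² = (-27)² = 729)
M(187)*x = (7 + √(190 + 187))*729 = (7 + √377)*729 = 5103 + 729*√377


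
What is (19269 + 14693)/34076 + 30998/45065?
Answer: 1293392689/767817470 ≈ 1.6845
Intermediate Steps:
(19269 + 14693)/34076 + 30998/45065 = 33962*(1/34076) + 30998*(1/45065) = 16981/17038 + 30998/45065 = 1293392689/767817470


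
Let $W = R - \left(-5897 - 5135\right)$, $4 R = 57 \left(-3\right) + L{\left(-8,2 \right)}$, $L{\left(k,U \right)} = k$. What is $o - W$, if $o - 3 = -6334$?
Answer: $- \frac{69273}{4} \approx -17318.0$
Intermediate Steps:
$R = - \frac{179}{4}$ ($R = \frac{57 \left(-3\right) - 8}{4} = \frac{-171 - 8}{4} = \frac{1}{4} \left(-179\right) = - \frac{179}{4} \approx -44.75$)
$o = -6331$ ($o = 3 - 6334 = -6331$)
$W = \frac{43949}{4}$ ($W = - \frac{179}{4} - \left(-5897 - 5135\right) = - \frac{179}{4} - -11032 = - \frac{179}{4} + 11032 = \frac{43949}{4} \approx 10987.0$)
$o - W = -6331 - \frac{43949}{4} = - \frac{69273}{4}$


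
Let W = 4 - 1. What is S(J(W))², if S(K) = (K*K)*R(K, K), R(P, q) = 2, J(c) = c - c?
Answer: 0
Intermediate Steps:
W = 3
J(c) = 0
S(K) = 2*K² (S(K) = (K*K)*2 = K²*2 = 2*K²)
S(J(W))² = (2*0²)² = (2*0)² = 0² = 0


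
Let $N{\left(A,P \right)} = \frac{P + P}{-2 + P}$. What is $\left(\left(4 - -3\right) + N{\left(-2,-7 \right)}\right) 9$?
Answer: $77$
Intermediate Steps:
$N{\left(A,P \right)} = \frac{2 P}{-2 + P}$
$\left(\left(4 - -3\right) + N{\left(-2,-7 \right)}\right) 9 = \left(\left(4 - -3\right) + 2 \left(-7\right) \frac{1}{-2 - 7}\right) 9 = \left(\left(4 + 3\right) + 2 \left(-7\right) \frac{1}{-9}\right) 9 = \left(7 + 2 \left(-7\right) \left(- \frac{1}{9}\right)\right) 9 = \left(7 + \frac{14}{9}\right) 9 = \frac{77}{9} \cdot 9 = 77$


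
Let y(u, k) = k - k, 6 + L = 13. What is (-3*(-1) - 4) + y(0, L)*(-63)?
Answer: -1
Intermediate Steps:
L = 7 (L = -6 + 13 = 7)
y(u, k) = 0
(-3*(-1) - 4) + y(0, L)*(-63) = (-3*(-1) - 4) + 0*(-63) = (3 - 4) + 0 = -1 + 0 = -1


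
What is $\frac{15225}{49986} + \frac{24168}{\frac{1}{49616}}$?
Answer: $\frac{19979728914131}{16662} \approx 1.1991 \cdot 10^{9}$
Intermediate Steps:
$\frac{15225}{49986} + \frac{24168}{\frac{1}{49616}} = 15225 \cdot \frac{1}{49986} + 24168 \frac{1}{\frac{1}{49616}} = \frac{5075}{16662} + 24168 \cdot 49616 = \frac{5075}{16662} + 1199119488 = \frac{19979728914131}{16662}$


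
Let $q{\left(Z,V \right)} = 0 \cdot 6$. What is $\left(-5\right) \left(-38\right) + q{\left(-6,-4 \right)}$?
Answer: $190$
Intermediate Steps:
$q{\left(Z,V \right)} = 0$
$\left(-5\right) \left(-38\right) + q{\left(-6,-4 \right)} = \left(-5\right) \left(-38\right) + 0 = 190 + 0 = 190$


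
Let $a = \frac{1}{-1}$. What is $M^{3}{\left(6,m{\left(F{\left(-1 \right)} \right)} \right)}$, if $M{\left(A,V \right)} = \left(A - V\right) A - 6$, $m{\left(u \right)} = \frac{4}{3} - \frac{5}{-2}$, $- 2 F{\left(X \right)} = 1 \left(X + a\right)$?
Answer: $343$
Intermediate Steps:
$a = -1$
$F{\left(X \right)} = \frac{1}{2} - \frac{X}{2}$ ($F{\left(X \right)} = - \frac{1 \left(X - 1\right)}{2} = - \frac{1 \left(-1 + X\right)}{2} = - \frac{-1 + X}{2} = \frac{1}{2} - \frac{X}{2}$)
$m{\left(u \right)} = \frac{23}{6}$ ($m{\left(u \right)} = 4 \cdot \frac{1}{3} - - \frac{5}{2} = \frac{4}{3} + \frac{5}{2} = \frac{23}{6}$)
$M{\left(A,V \right)} = -6 + A \left(A - V\right)$ ($M{\left(A,V \right)} = A \left(A - V\right) - 6 = -6 + A \left(A - V\right)$)
$M^{3}{\left(6,m{\left(F{\left(-1 \right)} \right)} \right)} = \left(-6 + 6^{2} - 6 \cdot \frac{23}{6}\right)^{3} = \left(-6 + 36 - 23\right)^{3} = 7^{3} = 343$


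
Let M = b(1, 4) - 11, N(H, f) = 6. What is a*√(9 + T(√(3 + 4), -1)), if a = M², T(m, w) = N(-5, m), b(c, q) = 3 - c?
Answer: 81*√15 ≈ 313.71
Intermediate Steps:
T(m, w) = 6
M = -9 (M = (3 - 1*1) - 11 = (3 - 1) - 11 = 2 - 11 = -9)
a = 81 (a = (-9)² = 81)
a*√(9 + T(√(3 + 4), -1)) = 81*√(9 + 6) = 81*√15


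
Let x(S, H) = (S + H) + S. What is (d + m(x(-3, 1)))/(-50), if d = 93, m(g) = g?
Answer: -44/25 ≈ -1.7600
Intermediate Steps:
x(S, H) = H + 2*S (x(S, H) = (H + S) + S = H + 2*S)
(d + m(x(-3, 1)))/(-50) = (93 + (1 + 2*(-3)))/(-50) = -(93 + (1 - 6))/50 = -(93 - 5)/50 = -1/50*88 = -44/25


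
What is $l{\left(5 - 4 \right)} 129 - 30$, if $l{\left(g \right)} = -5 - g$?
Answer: $-804$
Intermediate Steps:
$l{\left(5 - 4 \right)} 129 - 30 = \left(-5 - \left(5 - 4\right)\right) 129 - 30 = \left(-5 - 1\right) 129 - 30 = \left(-6\right) 129 - 30 = -774 - 30 = -804$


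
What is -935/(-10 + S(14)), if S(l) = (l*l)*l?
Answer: -935/2734 ≈ -0.34199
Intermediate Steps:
S(l) = l**3 (S(l) = l**2*l = l**3)
-935/(-10 + S(14)) = -935/(-10 + 14**3) = -935/(-10 + 2744) = -935/2734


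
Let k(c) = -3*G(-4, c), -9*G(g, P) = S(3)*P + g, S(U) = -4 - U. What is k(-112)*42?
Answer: 10920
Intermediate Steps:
G(g, P) = -g/9 + 7*P/9 (G(g, P) = -((-4 - 1*3)*P + g)/9 = -((-4 - 3)*P + g)/9 = -(-7*P + g)/9 = -(g - 7*P)/9 = -g/9 + 7*P/9)
k(c) = -4/3 - 7*c/3 (k(c) = -3*(-1/9*(-4) + 7*c/9) = -3*(4/9 + 7*c/9) = -4/3 - 7*c/3)
k(-112)*42 = (-4/3 - 7/3*(-112))*42 = (-4/3 + 784/3)*42 = 260*42 = 10920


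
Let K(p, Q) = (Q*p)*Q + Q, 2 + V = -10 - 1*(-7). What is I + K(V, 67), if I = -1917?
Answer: -24295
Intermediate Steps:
V = -5 (V = -2 + (-10 - 1*(-7)) = -2 + (-10 + 7) = -2 - 3 = -5)
K(p, Q) = Q + p*Q**2 (K(p, Q) = p*Q**2 + Q = Q + p*Q**2)
I + K(V, 67) = -1917 + 67*(1 + 67*(-5)) = -1917 + 67*(1 - 335) = -1917 + 67*(-334) = -1917 - 22378 = -24295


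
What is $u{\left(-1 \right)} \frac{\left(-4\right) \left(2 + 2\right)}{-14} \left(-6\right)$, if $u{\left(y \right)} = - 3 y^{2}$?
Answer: $\frac{144}{7} \approx 20.571$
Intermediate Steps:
$u{\left(-1 \right)} \frac{\left(-4\right) \left(2 + 2\right)}{-14} \left(-6\right) = - 3 \left(-1\right)^{2} \frac{\left(-4\right) \left(2 + 2\right)}{-14} \left(-6\right) = \left(-3\right) 1 \left(-4\right) 4 \left(- \frac{1}{14}\right) \left(-6\right) = - 3 \left(\left(-16\right) \left(- \frac{1}{14}\right)\right) \left(-6\right) = \left(-3\right) \frac{8}{7} \left(-6\right) = \left(- \frac{24}{7}\right) \left(-6\right) = \frac{144}{7}$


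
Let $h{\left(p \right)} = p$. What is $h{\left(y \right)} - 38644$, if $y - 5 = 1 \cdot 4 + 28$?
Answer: $-38607$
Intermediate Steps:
$y = 37$ ($y = 5 + \left(1 \cdot 4 + 28\right) = 5 + \left(4 + 28\right) = 5 + 32 = 37$)
$h{\left(y \right)} - 38644 = 37 - 38644 = -38607$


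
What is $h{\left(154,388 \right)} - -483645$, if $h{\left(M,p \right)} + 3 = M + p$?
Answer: $484184$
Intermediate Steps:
$h{\left(M,p \right)} = -3 + M + p$ ($h{\left(M,p \right)} = -3 + \left(M + p\right) = -3 + M + p$)
$h{\left(154,388 \right)} - -483645 = \left(-3 + 154 + 388\right) - -483645 = 539 + 483645 = 484184$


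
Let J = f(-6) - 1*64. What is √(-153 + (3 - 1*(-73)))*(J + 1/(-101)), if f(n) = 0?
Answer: -6465*I*√77/101 ≈ -561.68*I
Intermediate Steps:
J = -64 (J = 0 - 1*64 = 0 - 64 = -64)
√(-153 + (3 - 1*(-73)))*(J + 1/(-101)) = √(-153 + (3 - 1*(-73)))*(-64 + 1/(-101)) = √(-153 + (3 + 73))*(-64 - 1/101) = √(-153 + 76)*(-6465/101) = √(-77)*(-6465/101) = (I*√77)*(-6465/101) = -6465*I*√77/101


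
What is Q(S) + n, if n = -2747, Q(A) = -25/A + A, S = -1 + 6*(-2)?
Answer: -35855/13 ≈ -2758.1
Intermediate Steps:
S = -13 (S = -1 - 12 = -13)
Q(A) = A - 25/A
Q(S) + n = (-13 - 25/(-13)) - 2747 = (-13 - 25*(-1/13)) - 2747 = (-13 + 25/13) - 2747 = -144/13 - 2747 = -35855/13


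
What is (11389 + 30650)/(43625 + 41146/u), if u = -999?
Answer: 41996961/43540229 ≈ 0.96456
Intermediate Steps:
(11389 + 30650)/(43625 + 41146/u) = (11389 + 30650)/(43625 + 41146/(-999)) = 42039/(43625 + 41146*(-1/999)) = 42039/(43625 - 41146/999) = 42039/(43540229/999) = 42039*(999/43540229) = 41996961/43540229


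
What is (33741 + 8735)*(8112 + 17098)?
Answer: 1070819960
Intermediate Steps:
(33741 + 8735)*(8112 + 17098) = 42476*25210 = 1070819960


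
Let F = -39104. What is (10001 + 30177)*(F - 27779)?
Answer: -2687225174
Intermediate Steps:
(10001 + 30177)*(F - 27779) = (10001 + 30177)*(-39104 - 27779) = 40178*(-66883) = -2687225174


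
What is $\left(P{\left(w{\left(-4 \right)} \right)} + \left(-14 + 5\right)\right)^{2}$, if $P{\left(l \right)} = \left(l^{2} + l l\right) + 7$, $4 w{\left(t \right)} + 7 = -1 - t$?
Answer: $0$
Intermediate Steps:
$w{\left(t \right)} = -2 - \frac{t}{4}$ ($w{\left(t \right)} = - \frac{7}{4} + \frac{-1 - t}{4} = - \frac{7}{4} - \left(\frac{1}{4} + \frac{t}{4}\right) = -2 - \frac{t}{4}$)
$P{\left(l \right)} = 7 + 2 l^{2}$ ($P{\left(l \right)} = \left(l^{2} + l^{2}\right) + 7 = 2 l^{2} + 7 = 7 + 2 l^{2}$)
$\left(P{\left(w{\left(-4 \right)} \right)} + \left(-14 + 5\right)\right)^{2} = \left(\left(7 + 2 \left(-2 - -1\right)^{2}\right) + \left(-14 + 5\right)\right)^{2} = \left(\left(7 + 2 \left(-2 + 1\right)^{2}\right) - 9\right)^{2} = \left(\left(7 + 2 \left(-1\right)^{2}\right) - 9\right)^{2} = \left(\left(7 + 2 \cdot 1\right) - 9\right)^{2} = \left(\left(7 + 2\right) - 9\right)^{2} = \left(9 - 9\right)^{2} = 0^{2} = 0$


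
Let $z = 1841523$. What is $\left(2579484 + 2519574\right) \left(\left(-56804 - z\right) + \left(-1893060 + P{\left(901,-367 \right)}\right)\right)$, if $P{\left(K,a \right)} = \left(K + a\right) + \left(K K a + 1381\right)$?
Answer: $-1538490018246462$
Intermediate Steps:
$P{\left(K,a \right)} = 1381 + K + a + a K^{2}$ ($P{\left(K,a \right)} = \left(K + a\right) + \left(K^{2} a + 1381\right) = \left(K + a\right) + \left(a K^{2} + 1381\right) = \left(K + a\right) + \left(1381 + a K^{2}\right) = 1381 + K + a + a K^{2}$)
$\left(2579484 + 2519574\right) \left(\left(-56804 - z\right) + \left(-1893060 + P{\left(901,-367 \right)}\right)\right) = \left(2579484 + 2519574\right) \left(\left(-56804 - 1841523\right) + \left(-1893060 + \left(1381 + 901 - 367 - 367 \cdot 901^{2}\right)\right)\right) = 5099058 \left(\left(-56804 - 1841523\right) + \left(-1893060 + \left(1381 + 901 - 367 - 297930967\right)\right)\right) = 5099058 \left(-1898327 + \left(-1893060 + \left(1381 + 901 - 367 - 297930967\right)\right)\right) = 5099058 \left(-1898327 - 299822112\right) = 5099058 \left(-301720439\right) = -1538490018246462$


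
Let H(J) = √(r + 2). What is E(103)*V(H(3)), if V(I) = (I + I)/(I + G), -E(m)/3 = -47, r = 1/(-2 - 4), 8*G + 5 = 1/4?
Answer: 1588224/4549 + 85728*√66/4549 ≈ 502.24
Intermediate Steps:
G = -19/32 (G = -5/8 + (⅛)/4 = -5/8 + (⅛)*(¼) = -5/8 + 1/32 = -19/32 ≈ -0.59375)
r = -⅙ (r = 1/(-6) = -⅙ ≈ -0.16667)
H(J) = √66/6 (H(J) = √(-⅙ + 2) = √(11/6) = √66/6)
E(m) = 141 (E(m) = -3*(-47) = 141)
V(I) = 2*I/(-19/32 + I) (V(I) = (I + I)/(I - 19/32) = (2*I)/(-19/32 + I) = 2*I/(-19/32 + I))
E(103)*V(H(3)) = 141*(64*(√66/6)/(-19 + 32*(√66/6))) = 141*(64*(√66/6)/(-19 + 16*√66/3)) = 141*(32*√66/(3*(-19 + 16*√66/3))) = 1504*√66/(-19 + 16*√66/3)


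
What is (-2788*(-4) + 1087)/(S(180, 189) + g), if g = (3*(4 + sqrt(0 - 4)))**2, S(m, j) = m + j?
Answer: 648667/27585 - 195824*I/27585 ≈ 23.515 - 7.0989*I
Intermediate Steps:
S(m, j) = j + m
g = (12 + 6*I)**2 (g = (3*(4 + sqrt(-4)))**2 = (3*(4 + 2*I))**2 = (12 + 6*I)**2 ≈ 108.0 + 144.0*I)
(-2788*(-4) + 1087)/(S(180, 189) + g) = (-2788*(-4) + 1087)/((189 + 180) + (108 + 144*I)) = (11152 + 1087)/(369 + (108 + 144*I)) = 12239/(477 + 144*I) = 12239*((477 - 144*I)/248265) = 12239*(477 - 144*I)/248265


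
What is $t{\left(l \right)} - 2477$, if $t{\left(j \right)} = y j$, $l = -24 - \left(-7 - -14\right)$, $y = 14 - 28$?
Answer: $-2043$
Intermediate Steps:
$y = -14$
$l = -31$ ($l = -24 - \left(-7 + 14\right) = -24 - 7 = -31$)
$t{\left(j \right)} = - 14 j$
$t{\left(l \right)} - 2477 = \left(-14\right) \left(-31\right) - 2477 = 434 - 2477 = -2043$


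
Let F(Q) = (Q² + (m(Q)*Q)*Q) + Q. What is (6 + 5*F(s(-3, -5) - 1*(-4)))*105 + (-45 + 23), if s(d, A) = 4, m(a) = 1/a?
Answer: 42608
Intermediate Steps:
F(Q) = Q² + 2*Q (F(Q) = (Q² + (Q/Q)*Q) + Q = (Q² + 1*Q) + Q = (Q² + Q) + Q = (Q + Q²) + Q = Q² + 2*Q)
(6 + 5*F(s(-3, -5) - 1*(-4)))*105 + (-45 + 23) = (6 + 5*((4 - 1*(-4))*(2 + (4 - 1*(-4)))))*105 + (-45 + 23) = (6 + 5*((4 + 4)*(2 + (4 + 4))))*105 - 22 = (6 + 5*(8*(2 + 8)))*105 - 22 = (6 + 5*(8*10))*105 - 22 = (6 + 5*80)*105 - 22 = (6 + 400)*105 - 22 = 406*105 - 22 = 42630 - 22 = 42608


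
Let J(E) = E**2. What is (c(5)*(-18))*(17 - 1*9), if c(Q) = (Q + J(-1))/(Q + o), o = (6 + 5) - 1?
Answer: -288/5 ≈ -57.600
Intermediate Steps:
o = 10 (o = 11 - 1 = 10)
c(Q) = (1 + Q)/(10 + Q) (c(Q) = (Q + (-1)**2)/(Q + 10) = (Q + 1)/(10 + Q) = (1 + Q)/(10 + Q))
(c(5)*(-18))*(17 - 1*9) = (((1 + 5)/(10 + 5))*(-18))*(17 - 1*9) = ((6/15)*(-18))*(17 - 9) = (((1/15)*6)*(-18))*8 = ((2/5)*(-18))*8 = -36/5*8 = -288/5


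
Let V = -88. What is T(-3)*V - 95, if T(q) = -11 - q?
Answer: 609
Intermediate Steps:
T(-3)*V - 95 = (-11 - 1*(-3))*(-88) - 95 = (-11 + 3)*(-88) - 95 = -8*(-88) - 95 = 704 - 95 = 609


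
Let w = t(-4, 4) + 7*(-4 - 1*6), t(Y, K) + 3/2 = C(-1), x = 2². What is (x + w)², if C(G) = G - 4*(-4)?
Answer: 11025/4 ≈ 2756.3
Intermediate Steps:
x = 4
C(G) = 16 + G (C(G) = G + 16 = 16 + G)
t(Y, K) = 27/2 (t(Y, K) = -3/2 + (16 - 1) = -3/2 + 15 = 27/2)
w = -113/2 (w = 27/2 + 7*(-4 - 1*6) = 27/2 + 7*(-4 - 6) = 27/2 + 7*(-10) = 27/2 - 70 = -113/2 ≈ -56.500)
(x + w)² = (4 - 113/2)² = (-105/2)² = 11025/4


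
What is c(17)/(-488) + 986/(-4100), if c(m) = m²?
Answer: -416517/500200 ≈ -0.83270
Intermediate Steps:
c(17)/(-488) + 986/(-4100) = 17²/(-488) + 986/(-4100) = 289*(-1/488) + 986*(-1/4100) = -289/488 - 493/2050 = -416517/500200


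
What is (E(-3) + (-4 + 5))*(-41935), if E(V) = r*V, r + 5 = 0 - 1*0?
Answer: -670960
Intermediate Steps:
r = -5 (r = -5 + (0 - 1*0) = -5 + (0 + 0) = -5 + 0 = -5)
E(V) = -5*V
(E(-3) + (-4 + 5))*(-41935) = (-5*(-3) + (-4 + 5))*(-41935) = (15 + 1)*(-41935) = 16*(-41935) = -670960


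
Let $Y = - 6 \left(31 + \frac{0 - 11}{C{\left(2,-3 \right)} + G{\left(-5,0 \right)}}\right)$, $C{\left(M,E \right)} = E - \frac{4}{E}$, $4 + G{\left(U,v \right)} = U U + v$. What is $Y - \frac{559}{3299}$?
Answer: $- \frac{17484416}{95671} \approx -182.76$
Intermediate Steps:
$G{\left(U,v \right)} = -4 + v + U^{2}$ ($G{\left(U,v \right)} = -4 + \left(U U + v\right) = -4 + \left(U^{2} + v\right) = -4 + \left(v + U^{2}\right) = -4 + v + U^{2}$)
$C{\left(M,E \right)} = E - \frac{4}{E}$
$Y = - \frac{5295}{29}$ ($Y = - 6 \left(31 + \frac{0 - 11}{\left(-3 - \frac{4}{-3}\right) + \left(-4 + 0 + \left(-5\right)^{2}\right)}\right) = - 6 \left(31 - \frac{11}{\left(-3 - - \frac{4}{3}\right) + \left(-4 + 0 + 25\right)}\right) = - 6 \left(31 - \frac{11}{\left(-3 + \frac{4}{3}\right) + 21}\right) = - 6 \left(31 - \frac{11}{- \frac{5}{3} + 21}\right) = - 6 \left(31 - \frac{11}{\frac{58}{3}}\right) = - 6 \left(31 - \frac{33}{58}\right) = \left(-6\right) \frac{1765}{58} = - \frac{5295}{29} \approx -182.59$)
$Y - \frac{559}{3299} = - \frac{5295}{29} - \frac{559}{3299} = - \frac{17484416}{95671}$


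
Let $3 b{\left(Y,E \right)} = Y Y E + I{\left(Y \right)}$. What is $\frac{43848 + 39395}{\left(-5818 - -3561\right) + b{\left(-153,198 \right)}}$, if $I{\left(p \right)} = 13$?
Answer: $\frac{249729}{4628224} \approx 0.053958$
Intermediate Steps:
$b{\left(Y,E \right)} = \frac{13}{3} + \frac{E Y^{2}}{3}$ ($b{\left(Y,E \right)} = \frac{Y Y E + 13}{3} = \frac{Y^{2} E + 13}{3} = \frac{E Y^{2} + 13}{3} = \frac{13 + E Y^{2}}{3} = \frac{13}{3} + \frac{E Y^{2}}{3}$)
$\frac{43848 + 39395}{\left(-5818 - -3561\right) + b{\left(-153,198 \right)}} = \frac{43848 + 39395}{\left(-5818 - -3561\right) + \left(\frac{13}{3} + \frac{1}{3} \cdot 198 \left(-153\right)^{2}\right)} = \frac{83243}{\left(-5818 + 3561\right) + \left(\frac{13}{3} + \frac{1}{3} \cdot 198 \cdot 23409\right)} = \frac{83243}{-2257 + \left(\frac{13}{3} + 1544994\right)} = \frac{83243}{-2257 + \frac{4634995}{3}} = \frac{83243}{\frac{4628224}{3}} = 83243 \cdot \frac{3}{4628224} = \frac{249729}{4628224}$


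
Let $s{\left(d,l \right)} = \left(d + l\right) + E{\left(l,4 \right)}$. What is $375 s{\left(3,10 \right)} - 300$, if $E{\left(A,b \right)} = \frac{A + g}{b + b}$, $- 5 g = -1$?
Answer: $\frac{40425}{8} \approx 5053.1$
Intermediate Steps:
$g = \frac{1}{5}$ ($g = \left(- \frac{1}{5}\right) \left(-1\right) = \frac{1}{5} \approx 0.2$)
$E{\left(A,b \right)} = \frac{\frac{1}{5} + A}{2 b}$ ($E{\left(A,b \right)} = \frac{A + \frac{1}{5}}{b + b} = \frac{\frac{1}{5} + A}{2 b}$)
$s{\left(d,l \right)} = \frac{1}{40} + d + \frac{9 l}{8}$ ($s{\left(d,l \right)} = \left(d + l\right) + \frac{1 + 5 l}{10 \cdot 4} = \left(d + l\right) + \frac{1}{10} \cdot \frac{1}{4} \left(1 + 5 l\right) = \left(d + l\right) + \left(\frac{1}{40} + \frac{l}{8}\right) = \frac{1}{40} + d + \frac{9 l}{8}$)
$375 s{\left(3,10 \right)} - 300 = 375 \left(\frac{1}{40} + 3 + \frac{9}{8} \cdot 10\right) - 300 = 375 \left(\frac{1}{40} + 3 + \frac{45}{4}\right) - 300 = 375 \cdot \frac{571}{40} - 300 = \frac{42825}{8} - 300 = \frac{40425}{8}$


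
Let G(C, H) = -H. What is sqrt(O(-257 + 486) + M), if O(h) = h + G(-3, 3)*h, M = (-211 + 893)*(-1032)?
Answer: I*sqrt(704282) ≈ 839.21*I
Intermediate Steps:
M = -703824 (M = 682*(-1032) = -703824)
O(h) = -2*h (O(h) = h + (-1*3)*h = h - 3*h = -2*h)
sqrt(O(-257 + 486) + M) = sqrt(-2*(-257 + 486) - 703824) = sqrt(-2*229 - 703824) = sqrt(-458 - 703824) = sqrt(-704282) = I*sqrt(704282)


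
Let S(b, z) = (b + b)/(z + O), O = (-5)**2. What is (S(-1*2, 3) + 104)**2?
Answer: 528529/49 ≈ 10786.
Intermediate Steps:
O = 25
S(b, z) = 2*b/(25 + z) (S(b, z) = (b + b)/(z + 25) = (2*b)/(25 + z) = 2*b/(25 + z))
(S(-1*2, 3) + 104)**2 = (2*(-1*2)/(25 + 3) + 104)**2 = (2*(-2)/28 + 104)**2 = (2*(-2)*(1/28) + 104)**2 = (-1/7 + 104)**2 = (727/7)**2 = 528529/49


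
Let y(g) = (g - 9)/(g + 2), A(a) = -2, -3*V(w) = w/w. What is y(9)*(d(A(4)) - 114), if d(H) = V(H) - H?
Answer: 0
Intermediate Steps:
V(w) = -1/3 (V(w) = -w/(3*w) = -1/3*1 = -1/3)
y(g) = (-9 + g)/(2 + g)
d(H) = -1/3 - H
y(9)*(d(A(4)) - 114) = ((-9 + 9)/(2 + 9))*((-1/3 - 1*(-2)) - 114) = (0/11)*((-1/3 + 2) - 114) = ((1/11)*0)*(5/3 - 114) = 0*(-337/3) = 0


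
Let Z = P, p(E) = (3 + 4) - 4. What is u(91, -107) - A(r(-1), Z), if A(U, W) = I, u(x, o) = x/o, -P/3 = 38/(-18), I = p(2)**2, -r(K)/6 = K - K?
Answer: -1054/107 ≈ -9.8505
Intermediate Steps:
p(E) = 3 (p(E) = 7 - 4 = 3)
r(K) = 0 (r(K) = -6*(K - K) = -6*0 = 0)
I = 9 (I = 3**2 = 9)
P = 19/3 (P = -114/(-18) = -114*(-1)/18 = -3*(-19/9) = 19/3 ≈ 6.3333)
Z = 19/3 ≈ 6.3333
A(U, W) = 9
u(91, -107) - A(r(-1), Z) = 91/(-107) - 1*9 = 91*(-1/107) - 9 = -91/107 - 9 = -1054/107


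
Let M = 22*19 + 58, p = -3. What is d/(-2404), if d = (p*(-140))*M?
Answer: -49980/601 ≈ -83.161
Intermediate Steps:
M = 476 (M = 418 + 58 = 476)
d = 199920 (d = -3*(-140)*476 = 420*476 = 199920)
d/(-2404) = 199920/(-2404) = 199920*(-1/2404) = -49980/601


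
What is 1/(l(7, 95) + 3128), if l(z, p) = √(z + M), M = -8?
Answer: 3128/9784385 - I/9784385 ≈ 0.00031969 - 1.022e-7*I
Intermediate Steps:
l(z, p) = √(-8 + z) (l(z, p) = √(z - 8) = √(-8 + z))
1/(l(7, 95) + 3128) = 1/(√(-8 + 7) + 3128) = 1/(√(-1) + 3128) = 1/(I + 3128) = 1/(3128 + I) = (3128 - I)/9784385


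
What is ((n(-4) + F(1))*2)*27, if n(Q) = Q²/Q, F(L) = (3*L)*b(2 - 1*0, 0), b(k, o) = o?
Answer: -216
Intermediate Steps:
F(L) = 0 (F(L) = (3*L)*0 = 0)
n(Q) = Q
((n(-4) + F(1))*2)*27 = ((-4 + 0)*2)*27 = -4*2*27 = -8*27 = -216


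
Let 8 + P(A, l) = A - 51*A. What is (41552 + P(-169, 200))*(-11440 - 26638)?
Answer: -1903671532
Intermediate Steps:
P(A, l) = -8 - 50*A (P(A, l) = -8 + (A - 51*A) = -8 - 50*A)
(41552 + P(-169, 200))*(-11440 - 26638) = (41552 + (-8 - 50*(-169)))*(-11440 - 26638) = (41552 + (-8 + 8450))*(-38078) = (41552 + 8442)*(-38078) = 49994*(-38078) = -1903671532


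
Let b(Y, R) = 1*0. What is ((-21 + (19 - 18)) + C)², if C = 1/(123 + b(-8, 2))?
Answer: 6046681/15129 ≈ 399.67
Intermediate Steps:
b(Y, R) = 0
C = 1/123 (C = 1/(123 + 0) = 1/123 ≈ 0.0081301)
((-21 + (19 - 18)) + C)² = ((-21 + (19 - 18)) + 1/123)² = ((-21 + 1) + 1/123)² = (-20 + 1/123)² = (-2459/123)² = 6046681/15129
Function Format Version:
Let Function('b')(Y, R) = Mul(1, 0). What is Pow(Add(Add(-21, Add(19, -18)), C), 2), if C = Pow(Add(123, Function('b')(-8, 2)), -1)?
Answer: Rational(6046681, 15129) ≈ 399.67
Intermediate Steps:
Function('b')(Y, R) = 0
C = Rational(1, 123) (C = Pow(Add(123, 0), -1) = Pow(123, -1) = Rational(1, 123) ≈ 0.0081301)
Pow(Add(Add(-21, Add(19, -18)), C), 2) = Pow(Add(Add(-21, Add(19, -18)), Rational(1, 123)), 2) = Pow(Add(Add(-21, 1), Rational(1, 123)), 2) = Pow(Add(-20, Rational(1, 123)), 2) = Pow(Rational(-2459, 123), 2) = Rational(6046681, 15129)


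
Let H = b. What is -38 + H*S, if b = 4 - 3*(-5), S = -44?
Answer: -874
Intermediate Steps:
b = 19 (b = 4 + 15 = 19)
H = 19
-38 + H*S = -38 + 19*(-44) = -38 - 836 = -874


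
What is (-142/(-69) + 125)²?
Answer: 76860289/4761 ≈ 16144.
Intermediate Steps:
(-142/(-69) + 125)² = (-142*(-1/69) + 125)² = (142/69 + 125)² = (8767/69)² = 76860289/4761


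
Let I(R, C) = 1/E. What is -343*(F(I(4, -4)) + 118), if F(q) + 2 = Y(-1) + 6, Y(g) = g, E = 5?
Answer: -41503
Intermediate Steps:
I(R, C) = ⅕ (I(R, C) = 1/5 = ⅕)
F(q) = 3 (F(q) = -2 + (-1 + 6) = -2 + 5 = 3)
-343*(F(I(4, -4)) + 118) = -343*(3 + 118) = -343*121 = -41503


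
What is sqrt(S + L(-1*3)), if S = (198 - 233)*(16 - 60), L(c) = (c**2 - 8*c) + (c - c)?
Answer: 11*sqrt(13) ≈ 39.661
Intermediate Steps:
L(c) = c**2 - 8*c (L(c) = (c**2 - 8*c) + 0 = c**2 - 8*c)
S = 1540 (S = -35*(-44) = 1540)
sqrt(S + L(-1*3)) = sqrt(1540 + (-1*3)*(-8 - 1*3)) = sqrt(1540 - 3*(-8 - 3)) = sqrt(1540 - 3*(-11)) = sqrt(1540 + 33) = sqrt(1573) = 11*sqrt(13)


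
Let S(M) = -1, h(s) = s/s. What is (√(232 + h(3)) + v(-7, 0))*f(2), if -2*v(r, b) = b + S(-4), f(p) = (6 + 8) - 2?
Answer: 6 + 12*√233 ≈ 189.17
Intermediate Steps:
f(p) = 12 (f(p) = 14 - 2 = 12)
h(s) = 1
v(r, b) = ½ - b/2 (v(r, b) = -(b - 1)/2 = -(-1 + b)/2 = ½ - b/2)
(√(232 + h(3)) + v(-7, 0))*f(2) = (√(232 + 1) + (½ - ½*0))*12 = (√233 + (½ + 0))*12 = (√233 + ½)*12 = (½ + √233)*12 = 6 + 12*√233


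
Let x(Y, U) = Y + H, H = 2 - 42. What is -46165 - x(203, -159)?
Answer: -46328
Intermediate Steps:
H = -40
x(Y, U) = -40 + Y (x(Y, U) = Y - 40 = -40 + Y)
-46165 - x(203, -159) = -46165 - (-40 + 203) = -46165 - 1*163 = -46165 - 163 = -46328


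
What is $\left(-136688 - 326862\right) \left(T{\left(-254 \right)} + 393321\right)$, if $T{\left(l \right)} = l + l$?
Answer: $-182088466150$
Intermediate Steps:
$T{\left(l \right)} = 2 l$
$\left(-136688 - 326862\right) \left(T{\left(-254 \right)} + 393321\right) = \left(-136688 - 326862\right) \left(2 \left(-254\right) + 393321\right) = - 463550 \left(-508 + 393321\right) = \left(-463550\right) 392813 = -182088466150$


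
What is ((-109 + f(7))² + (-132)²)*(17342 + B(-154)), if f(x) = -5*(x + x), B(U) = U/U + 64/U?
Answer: 66054522235/77 ≈ 8.5785e+8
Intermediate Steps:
B(U) = 1 + 64/U
f(x) = -10*x
((-109 + f(7))² + (-132)²)*(17342 + B(-154)) = ((-109 - 10*7)² + (-132)²)*(17342 + (64 - 154)/(-154)) = ((-109 - 70)² + 17424)*(17342 - 1/154*(-90)) = ((-179)² + 17424)*(17342 + 45/77) = (32041 + 17424)*(1335379/77) = 49465*(1335379/77) = 66054522235/77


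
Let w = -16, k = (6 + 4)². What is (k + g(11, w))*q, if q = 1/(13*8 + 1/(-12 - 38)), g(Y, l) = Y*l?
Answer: -3800/5199 ≈ -0.73091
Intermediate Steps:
k = 100 (k = 10² = 100)
q = 50/5199 (q = 1/(104 + 1/(-50)) = 1/(104 - 1/50) = 1/(5199/50) = 50/5199 ≈ 0.0096172)
(k + g(11, w))*q = (100 + 11*(-16))*(50/5199) = (100 - 176)*(50/5199) = -76*50/5199 = -3800/5199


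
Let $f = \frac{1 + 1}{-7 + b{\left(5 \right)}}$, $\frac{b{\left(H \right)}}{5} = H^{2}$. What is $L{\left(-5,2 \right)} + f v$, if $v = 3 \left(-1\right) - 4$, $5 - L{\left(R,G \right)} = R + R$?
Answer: $\frac{878}{59} \approx 14.881$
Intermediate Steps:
$L{\left(R,G \right)} = 5 - 2 R$ ($L{\left(R,G \right)} = 5 - \left(R + R\right) = 5 - 2 R$)
$b{\left(H \right)} = 5 H^{2}$
$f = \frac{1}{59}$ ($f = \frac{1 + 1}{-7 + 5 \cdot 5^{2}} = \frac{2}{-7 + 5 \cdot 25} = \frac{2}{-7 + 125} = \frac{2}{118} = 2 \cdot \frac{1}{118} = \frac{1}{59} \approx 0.016949$)
$v = -7$ ($v = -3 - 4 = -7$)
$L{\left(-5,2 \right)} + f v = \left(5 - -10\right) + \frac{1}{59} \left(-7\right) = \left(5 + 10\right) - \frac{7}{59} = 15 - \frac{7}{59} = \frac{878}{59}$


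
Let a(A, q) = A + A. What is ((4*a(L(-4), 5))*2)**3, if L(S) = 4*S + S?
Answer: -32768000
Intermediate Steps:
L(S) = 5*S
a(A, q) = 2*A
((4*a(L(-4), 5))*2)**3 = ((4*(2*(5*(-4))))*2)**3 = ((4*(2*(-20)))*2)**3 = ((4*(-40))*2)**3 = (-160*2)**3 = (-320)**3 = -32768000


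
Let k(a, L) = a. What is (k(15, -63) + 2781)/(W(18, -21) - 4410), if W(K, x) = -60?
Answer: -466/745 ≈ -0.62550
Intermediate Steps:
(k(15, -63) + 2781)/(W(18, -21) - 4410) = (15 + 2781)/(-60 - 4410) = 2796/(-4470) = 2796*(-1/4470) = -466/745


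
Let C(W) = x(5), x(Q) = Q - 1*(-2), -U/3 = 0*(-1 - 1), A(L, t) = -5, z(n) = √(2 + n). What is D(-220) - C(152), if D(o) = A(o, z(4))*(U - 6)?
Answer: 23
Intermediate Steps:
U = 0 (U = -0*(-1 - 1) = -0*(-2) = -3*0 = 0)
x(Q) = 2 + Q (x(Q) = Q + 2 = 2 + Q)
C(W) = 7 (C(W) = 2 + 5 = 7)
D(o) = 30 (D(o) = -5*(0 - 6) = -5*(-6) = 30)
D(-220) - C(152) = 30 - 1*7 = 30 - 7 = 23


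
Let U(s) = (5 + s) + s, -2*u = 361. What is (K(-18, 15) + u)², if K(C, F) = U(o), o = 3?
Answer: 114921/4 ≈ 28730.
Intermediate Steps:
u = -361/2 (u = -½*361 = -361/2 ≈ -180.50)
U(s) = 5 + 2*s
K(C, F) = 11 (K(C, F) = 5 + 2*3 = 5 + 6 = 11)
(K(-18, 15) + u)² = (11 - 361/2)² = (-339/2)² = 114921/4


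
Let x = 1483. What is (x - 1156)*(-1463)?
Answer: -478401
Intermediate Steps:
(x - 1156)*(-1463) = (1483 - 1156)*(-1463) = 327*(-1463) = -478401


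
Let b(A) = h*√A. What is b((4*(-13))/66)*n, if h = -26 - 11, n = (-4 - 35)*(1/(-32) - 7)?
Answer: -108225*I*√858/352 ≈ -9005.9*I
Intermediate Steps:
n = 8775/32 (n = -39*(-1/32 - 7) = -39*(-225/32) = 8775/32 ≈ 274.22)
h = -37
b(A) = -37*√A
b((4*(-13))/66)*n = -37*√66*(2*I*√13)/66*(8775/32) = -37*I*√858/33*(8775/32) = -108225*I*√858/352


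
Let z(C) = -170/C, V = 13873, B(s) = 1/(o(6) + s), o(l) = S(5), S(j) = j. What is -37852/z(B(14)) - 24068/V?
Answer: 223690578/22404895 ≈ 9.9840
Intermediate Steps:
o(l) = 5
B(s) = 1/(5 + s)
-37852/z(B(14)) - 24068/V = -37852*(-1/(170*(5 + 14))) - 24068/13873 = -37852/((-170/(1/19))) - 24068*1/13873 = -37852/((-170/1/19)) - 24068/13873 = -37852/((-170*19)) - 24068/13873 = -37852/(-3230) - 24068/13873 = -37852*(-1/3230) - 24068/13873 = 18926/1615 - 24068/13873 = 223690578/22404895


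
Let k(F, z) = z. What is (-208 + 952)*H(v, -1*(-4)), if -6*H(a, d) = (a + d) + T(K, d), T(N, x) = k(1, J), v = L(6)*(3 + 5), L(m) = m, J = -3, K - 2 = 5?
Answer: -6076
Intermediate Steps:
K = 7 (K = 2 + 5 = 7)
v = 48 (v = 6*(3 + 5) = 6*8 = 48)
T(N, x) = -3
H(a, d) = ½ - a/6 - d/6 (H(a, d) = -((a + d) - 3)/6 = -(-3 + a + d)/6 = ½ - a/6 - d/6)
(-208 + 952)*H(v, -1*(-4)) = (-208 + 952)*(½ - ⅙*48 - (-1)*(-4)/6) = 744*(½ - 8 - ⅙*4) = 744*(½ - 8 - ⅔) = 744*(-49/6) = -6076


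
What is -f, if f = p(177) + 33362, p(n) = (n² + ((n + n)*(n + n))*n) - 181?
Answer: -22245442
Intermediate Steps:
p(n) = -181 + n² + 4*n³ (p(n) = (n² + ((2*n)*(2*n))*n) - 181 = (n² + (4*n²)*n) - 181 = (n² + 4*n³) - 181 = -181 + n² + 4*n³)
f = 22245442 (f = (-181 + 177² + 4*177³) + 33362 = (-181 + 31329 + 4*5545233) + 33362 = (-181 + 31329 + 22180932) + 33362 = 22212080 + 33362 = 22245442)
-f = -1*22245442 = -22245442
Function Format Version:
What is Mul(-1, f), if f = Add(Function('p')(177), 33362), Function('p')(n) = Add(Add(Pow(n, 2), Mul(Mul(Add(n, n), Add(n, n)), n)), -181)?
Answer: -22245442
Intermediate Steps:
Function('p')(n) = Add(-181, Pow(n, 2), Mul(4, Pow(n, 3))) (Function('p')(n) = Add(Add(Pow(n, 2), Mul(Mul(Mul(2, n), Mul(2, n)), n)), -181) = Add(Add(Pow(n, 2), Mul(Mul(4, Pow(n, 2)), n)), -181) = Add(Add(Pow(n, 2), Mul(4, Pow(n, 3))), -181) = Add(-181, Pow(n, 2), Mul(4, Pow(n, 3))))
f = 22245442 (f = Add(Add(-181, Pow(177, 2), Mul(4, Pow(177, 3))), 33362) = Add(Add(-181, 31329, Mul(4, 5545233)), 33362) = Add(Add(-181, 31329, 22180932), 33362) = Add(22212080, 33362) = 22245442)
Mul(-1, f) = Mul(-1, 22245442) = -22245442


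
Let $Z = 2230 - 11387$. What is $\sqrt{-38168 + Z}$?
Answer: $5 i \sqrt{1893} \approx 217.54 i$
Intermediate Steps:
$Z = -9157$
$\sqrt{-38168 + Z} = \sqrt{-38168 - 9157} = \sqrt{-47325} = 5 i \sqrt{1893}$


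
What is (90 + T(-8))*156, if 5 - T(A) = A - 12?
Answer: 17940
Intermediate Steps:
T(A) = 17 - A (T(A) = 5 - (A - 12) = 5 - (-12 + A) = 5 + (12 - A) = 17 - A)
(90 + T(-8))*156 = (90 + (17 - 1*(-8)))*156 = (90 + (17 + 8))*156 = (90 + 25)*156 = 115*156 = 17940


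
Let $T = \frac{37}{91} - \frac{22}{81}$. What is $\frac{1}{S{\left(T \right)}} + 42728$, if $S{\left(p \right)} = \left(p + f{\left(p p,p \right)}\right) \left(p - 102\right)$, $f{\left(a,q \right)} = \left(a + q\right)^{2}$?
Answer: $\frac{15006998436293487830504669}{351222153972780855715} \approx 42728.0$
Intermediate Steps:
$T = \frac{995}{7371}$ ($T = 37 \cdot \frac{1}{91} - \frac{22}{81} = \frac{37}{91} - \frac{22}{81} = \frac{995}{7371} \approx 0.13499$)
$S{\left(p \right)} = \left(-102 + p\right) \left(p + \left(p + p^{2}\right)^{2}\right)$ ($S{\left(p \right)} = \left(p + \left(p p + p\right)^{2}\right) \left(p - 102\right) = \left(p + \left(p^{2} + p\right)^{2}\right) \left(-102 + p\right) = \left(p + \left(p + p^{2}\right)^{2}\right) \left(-102 + p\right) = \left(-102 + p\right) \left(p + \left(p + p^{2}\right)^{2}\right)$)
$\frac{1}{S{\left(T \right)}} + 42728 = \frac{1}{\frac{995}{7371} \left(-102 + \left(\frac{995}{7371}\right)^{4} - 203 \left(\frac{995}{7371}\right)^{2} - \frac{100495}{7371} - 100 \left(\frac{995}{7371}\right)^{3}\right)} + 42728 = \frac{1}{\frac{995}{7371} \left(-102 + \frac{980149500625}{2951927213752881} - \frac{28710725}{7761663} - \frac{100495}{7371} - \frac{98507487500}{400478525811}\right)} + 42728 = \frac{1}{\frac{995}{7371} \left(- \frac{352987089419880257}{2951927213752881}\right)} + 42728 = \frac{1}{- \frac{351222153972780855715}{21758655492572485851}} + 42728 = - \frac{21758655492572485851}{351222153972780855715} + 42728 = \frac{15006998436293487830504669}{351222153972780855715}$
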